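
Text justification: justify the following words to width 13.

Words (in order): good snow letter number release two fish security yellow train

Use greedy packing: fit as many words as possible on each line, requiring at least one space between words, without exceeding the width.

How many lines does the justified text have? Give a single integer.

Answer: 5

Derivation:
Line 1: ['good', 'snow'] (min_width=9, slack=4)
Line 2: ['letter', 'number'] (min_width=13, slack=0)
Line 3: ['release', 'two'] (min_width=11, slack=2)
Line 4: ['fish', 'security'] (min_width=13, slack=0)
Line 5: ['yellow', 'train'] (min_width=12, slack=1)
Total lines: 5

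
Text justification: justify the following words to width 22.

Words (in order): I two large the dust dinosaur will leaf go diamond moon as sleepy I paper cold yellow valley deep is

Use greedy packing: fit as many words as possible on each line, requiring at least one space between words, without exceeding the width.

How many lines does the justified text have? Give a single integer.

Answer: 5

Derivation:
Line 1: ['I', 'two', 'large', 'the', 'dust'] (min_width=20, slack=2)
Line 2: ['dinosaur', 'will', 'leaf', 'go'] (min_width=21, slack=1)
Line 3: ['diamond', 'moon', 'as', 'sleepy'] (min_width=22, slack=0)
Line 4: ['I', 'paper', 'cold', 'yellow'] (min_width=19, slack=3)
Line 5: ['valley', 'deep', 'is'] (min_width=14, slack=8)
Total lines: 5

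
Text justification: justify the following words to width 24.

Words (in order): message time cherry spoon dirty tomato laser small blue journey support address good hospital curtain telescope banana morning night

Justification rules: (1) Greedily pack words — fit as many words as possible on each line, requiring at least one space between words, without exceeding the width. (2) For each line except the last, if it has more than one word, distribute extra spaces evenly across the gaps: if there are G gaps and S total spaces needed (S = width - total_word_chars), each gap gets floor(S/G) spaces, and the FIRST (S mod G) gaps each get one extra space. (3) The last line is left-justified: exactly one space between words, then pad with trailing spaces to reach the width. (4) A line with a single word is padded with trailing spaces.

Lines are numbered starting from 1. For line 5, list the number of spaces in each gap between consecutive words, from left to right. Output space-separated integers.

Answer: 9

Derivation:
Line 1: ['message', 'time', 'cherry'] (min_width=19, slack=5)
Line 2: ['spoon', 'dirty', 'tomato', 'laser'] (min_width=24, slack=0)
Line 3: ['small', 'blue', 'journey'] (min_width=18, slack=6)
Line 4: ['support', 'address', 'good'] (min_width=20, slack=4)
Line 5: ['hospital', 'curtain'] (min_width=16, slack=8)
Line 6: ['telescope', 'banana', 'morning'] (min_width=24, slack=0)
Line 7: ['night'] (min_width=5, slack=19)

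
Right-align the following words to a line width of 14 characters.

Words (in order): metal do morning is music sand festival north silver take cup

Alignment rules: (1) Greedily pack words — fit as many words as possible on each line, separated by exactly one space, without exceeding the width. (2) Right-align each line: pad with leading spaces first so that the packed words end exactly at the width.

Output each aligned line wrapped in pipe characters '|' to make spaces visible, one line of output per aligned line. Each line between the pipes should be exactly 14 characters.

Answer: |      metal do|
|    morning is|
|    music sand|
|festival north|
|   silver take|
|           cup|

Derivation:
Line 1: ['metal', 'do'] (min_width=8, slack=6)
Line 2: ['morning', 'is'] (min_width=10, slack=4)
Line 3: ['music', 'sand'] (min_width=10, slack=4)
Line 4: ['festival', 'north'] (min_width=14, slack=0)
Line 5: ['silver', 'take'] (min_width=11, slack=3)
Line 6: ['cup'] (min_width=3, slack=11)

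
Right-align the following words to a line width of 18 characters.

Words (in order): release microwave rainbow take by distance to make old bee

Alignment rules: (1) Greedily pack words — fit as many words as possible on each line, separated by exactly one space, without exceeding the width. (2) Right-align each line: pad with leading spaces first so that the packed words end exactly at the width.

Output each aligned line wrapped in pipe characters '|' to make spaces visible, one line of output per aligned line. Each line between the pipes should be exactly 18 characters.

Answer: | release microwave|
|   rainbow take by|
|  distance to make|
|           old bee|

Derivation:
Line 1: ['release', 'microwave'] (min_width=17, slack=1)
Line 2: ['rainbow', 'take', 'by'] (min_width=15, slack=3)
Line 3: ['distance', 'to', 'make'] (min_width=16, slack=2)
Line 4: ['old', 'bee'] (min_width=7, slack=11)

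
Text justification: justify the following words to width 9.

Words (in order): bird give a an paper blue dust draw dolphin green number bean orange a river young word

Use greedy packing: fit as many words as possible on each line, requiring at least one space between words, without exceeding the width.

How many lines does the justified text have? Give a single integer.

Answer: 13

Derivation:
Line 1: ['bird', 'give'] (min_width=9, slack=0)
Line 2: ['a', 'an'] (min_width=4, slack=5)
Line 3: ['paper'] (min_width=5, slack=4)
Line 4: ['blue', 'dust'] (min_width=9, slack=0)
Line 5: ['draw'] (min_width=4, slack=5)
Line 6: ['dolphin'] (min_width=7, slack=2)
Line 7: ['green'] (min_width=5, slack=4)
Line 8: ['number'] (min_width=6, slack=3)
Line 9: ['bean'] (min_width=4, slack=5)
Line 10: ['orange', 'a'] (min_width=8, slack=1)
Line 11: ['river'] (min_width=5, slack=4)
Line 12: ['young'] (min_width=5, slack=4)
Line 13: ['word'] (min_width=4, slack=5)
Total lines: 13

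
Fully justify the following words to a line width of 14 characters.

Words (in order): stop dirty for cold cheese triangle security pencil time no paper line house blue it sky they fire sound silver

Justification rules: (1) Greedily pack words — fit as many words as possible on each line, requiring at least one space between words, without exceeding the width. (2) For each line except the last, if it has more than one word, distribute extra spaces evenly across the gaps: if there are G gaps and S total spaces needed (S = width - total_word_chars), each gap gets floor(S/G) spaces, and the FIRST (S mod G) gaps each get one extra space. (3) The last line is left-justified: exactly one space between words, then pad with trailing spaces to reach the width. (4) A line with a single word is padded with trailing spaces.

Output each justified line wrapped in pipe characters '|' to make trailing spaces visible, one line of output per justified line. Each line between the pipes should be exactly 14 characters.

Line 1: ['stop', 'dirty', 'for'] (min_width=14, slack=0)
Line 2: ['cold', 'cheese'] (min_width=11, slack=3)
Line 3: ['triangle'] (min_width=8, slack=6)
Line 4: ['security'] (min_width=8, slack=6)
Line 5: ['pencil', 'time', 'no'] (min_width=14, slack=0)
Line 6: ['paper', 'line'] (min_width=10, slack=4)
Line 7: ['house', 'blue', 'it'] (min_width=13, slack=1)
Line 8: ['sky', 'they', 'fire'] (min_width=13, slack=1)
Line 9: ['sound', 'silver'] (min_width=12, slack=2)

Answer: |stop dirty for|
|cold    cheese|
|triangle      |
|security      |
|pencil time no|
|paper     line|
|house  blue it|
|sky  they fire|
|sound silver  |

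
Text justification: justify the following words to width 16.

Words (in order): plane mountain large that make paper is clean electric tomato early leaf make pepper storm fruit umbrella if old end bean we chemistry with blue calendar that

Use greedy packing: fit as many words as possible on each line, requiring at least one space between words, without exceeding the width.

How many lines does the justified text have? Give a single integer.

Line 1: ['plane', 'mountain'] (min_width=14, slack=2)
Line 2: ['large', 'that', 'make'] (min_width=15, slack=1)
Line 3: ['paper', 'is', 'clean'] (min_width=14, slack=2)
Line 4: ['electric', 'tomato'] (min_width=15, slack=1)
Line 5: ['early', 'leaf', 'make'] (min_width=15, slack=1)
Line 6: ['pepper', 'storm'] (min_width=12, slack=4)
Line 7: ['fruit', 'umbrella'] (min_width=14, slack=2)
Line 8: ['if', 'old', 'end', 'bean'] (min_width=15, slack=1)
Line 9: ['we', 'chemistry'] (min_width=12, slack=4)
Line 10: ['with', 'blue'] (min_width=9, slack=7)
Line 11: ['calendar', 'that'] (min_width=13, slack=3)
Total lines: 11

Answer: 11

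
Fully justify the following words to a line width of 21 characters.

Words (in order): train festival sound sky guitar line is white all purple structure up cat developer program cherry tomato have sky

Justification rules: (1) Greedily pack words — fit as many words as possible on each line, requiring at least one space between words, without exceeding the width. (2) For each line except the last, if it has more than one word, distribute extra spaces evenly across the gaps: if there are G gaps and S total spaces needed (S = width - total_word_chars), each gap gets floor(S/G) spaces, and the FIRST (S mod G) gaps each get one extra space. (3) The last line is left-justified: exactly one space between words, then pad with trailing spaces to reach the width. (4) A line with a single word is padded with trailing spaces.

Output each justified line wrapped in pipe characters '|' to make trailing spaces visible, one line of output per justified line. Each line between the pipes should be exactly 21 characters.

Answer: |train  festival sound|
|sky  guitar  line  is|
|white    all   purple|
|structure    up   cat|
|developer     program|
|cherry   tomato  have|
|sky                  |

Derivation:
Line 1: ['train', 'festival', 'sound'] (min_width=20, slack=1)
Line 2: ['sky', 'guitar', 'line', 'is'] (min_width=18, slack=3)
Line 3: ['white', 'all', 'purple'] (min_width=16, slack=5)
Line 4: ['structure', 'up', 'cat'] (min_width=16, slack=5)
Line 5: ['developer', 'program'] (min_width=17, slack=4)
Line 6: ['cherry', 'tomato', 'have'] (min_width=18, slack=3)
Line 7: ['sky'] (min_width=3, slack=18)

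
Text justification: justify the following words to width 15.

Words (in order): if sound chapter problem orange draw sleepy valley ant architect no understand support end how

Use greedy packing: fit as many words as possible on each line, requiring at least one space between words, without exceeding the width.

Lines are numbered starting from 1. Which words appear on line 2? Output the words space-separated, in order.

Answer: chapter problem

Derivation:
Line 1: ['if', 'sound'] (min_width=8, slack=7)
Line 2: ['chapter', 'problem'] (min_width=15, slack=0)
Line 3: ['orange', 'draw'] (min_width=11, slack=4)
Line 4: ['sleepy', 'valley'] (min_width=13, slack=2)
Line 5: ['ant', 'architect'] (min_width=13, slack=2)
Line 6: ['no', 'understand'] (min_width=13, slack=2)
Line 7: ['support', 'end', 'how'] (min_width=15, slack=0)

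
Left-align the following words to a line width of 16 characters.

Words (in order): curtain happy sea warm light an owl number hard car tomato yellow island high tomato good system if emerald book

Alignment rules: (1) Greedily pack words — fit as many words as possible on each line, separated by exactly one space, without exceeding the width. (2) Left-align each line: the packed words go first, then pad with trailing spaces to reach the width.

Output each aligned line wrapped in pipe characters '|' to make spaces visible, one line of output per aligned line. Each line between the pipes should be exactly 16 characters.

Line 1: ['curtain', 'happy'] (min_width=13, slack=3)
Line 2: ['sea', 'warm', 'light'] (min_width=14, slack=2)
Line 3: ['an', 'owl', 'number'] (min_width=13, slack=3)
Line 4: ['hard', 'car', 'tomato'] (min_width=15, slack=1)
Line 5: ['yellow', 'island'] (min_width=13, slack=3)
Line 6: ['high', 'tomato', 'good'] (min_width=16, slack=0)
Line 7: ['system', 'if'] (min_width=9, slack=7)
Line 8: ['emerald', 'book'] (min_width=12, slack=4)

Answer: |curtain happy   |
|sea warm light  |
|an owl number   |
|hard car tomato |
|yellow island   |
|high tomato good|
|system if       |
|emerald book    |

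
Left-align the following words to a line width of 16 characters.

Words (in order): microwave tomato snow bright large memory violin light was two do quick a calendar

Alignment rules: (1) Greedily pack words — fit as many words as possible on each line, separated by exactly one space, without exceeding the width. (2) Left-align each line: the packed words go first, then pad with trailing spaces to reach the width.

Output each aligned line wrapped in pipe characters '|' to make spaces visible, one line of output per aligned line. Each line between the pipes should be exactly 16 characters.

Line 1: ['microwave', 'tomato'] (min_width=16, slack=0)
Line 2: ['snow', 'bright'] (min_width=11, slack=5)
Line 3: ['large', 'memory'] (min_width=12, slack=4)
Line 4: ['violin', 'light', 'was'] (min_width=16, slack=0)
Line 5: ['two', 'do', 'quick', 'a'] (min_width=14, slack=2)
Line 6: ['calendar'] (min_width=8, slack=8)

Answer: |microwave tomato|
|snow bright     |
|large memory    |
|violin light was|
|two do quick a  |
|calendar        |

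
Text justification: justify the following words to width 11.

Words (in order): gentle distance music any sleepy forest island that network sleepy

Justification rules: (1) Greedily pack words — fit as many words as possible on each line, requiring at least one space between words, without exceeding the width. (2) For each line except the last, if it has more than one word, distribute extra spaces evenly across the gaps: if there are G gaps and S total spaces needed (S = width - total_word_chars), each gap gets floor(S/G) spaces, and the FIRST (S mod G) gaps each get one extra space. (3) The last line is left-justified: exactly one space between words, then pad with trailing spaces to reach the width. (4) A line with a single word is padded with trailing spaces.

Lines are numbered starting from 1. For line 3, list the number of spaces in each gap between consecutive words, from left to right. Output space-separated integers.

Line 1: ['gentle'] (min_width=6, slack=5)
Line 2: ['distance'] (min_width=8, slack=3)
Line 3: ['music', 'any'] (min_width=9, slack=2)
Line 4: ['sleepy'] (min_width=6, slack=5)
Line 5: ['forest'] (min_width=6, slack=5)
Line 6: ['island', 'that'] (min_width=11, slack=0)
Line 7: ['network'] (min_width=7, slack=4)
Line 8: ['sleepy'] (min_width=6, slack=5)

Answer: 3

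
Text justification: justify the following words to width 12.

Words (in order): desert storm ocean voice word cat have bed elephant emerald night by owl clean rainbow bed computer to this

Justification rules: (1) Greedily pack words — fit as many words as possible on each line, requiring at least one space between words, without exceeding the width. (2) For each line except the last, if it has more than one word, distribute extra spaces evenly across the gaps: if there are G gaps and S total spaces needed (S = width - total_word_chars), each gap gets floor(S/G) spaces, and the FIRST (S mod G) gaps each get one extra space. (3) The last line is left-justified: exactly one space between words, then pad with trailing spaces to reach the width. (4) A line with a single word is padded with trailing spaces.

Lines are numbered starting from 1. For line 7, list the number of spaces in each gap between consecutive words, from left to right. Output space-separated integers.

Answer: 1 1

Derivation:
Line 1: ['desert', 'storm'] (min_width=12, slack=0)
Line 2: ['ocean', 'voice'] (min_width=11, slack=1)
Line 3: ['word', 'cat'] (min_width=8, slack=4)
Line 4: ['have', 'bed'] (min_width=8, slack=4)
Line 5: ['elephant'] (min_width=8, slack=4)
Line 6: ['emerald'] (min_width=7, slack=5)
Line 7: ['night', 'by', 'owl'] (min_width=12, slack=0)
Line 8: ['clean'] (min_width=5, slack=7)
Line 9: ['rainbow', 'bed'] (min_width=11, slack=1)
Line 10: ['computer', 'to'] (min_width=11, slack=1)
Line 11: ['this'] (min_width=4, slack=8)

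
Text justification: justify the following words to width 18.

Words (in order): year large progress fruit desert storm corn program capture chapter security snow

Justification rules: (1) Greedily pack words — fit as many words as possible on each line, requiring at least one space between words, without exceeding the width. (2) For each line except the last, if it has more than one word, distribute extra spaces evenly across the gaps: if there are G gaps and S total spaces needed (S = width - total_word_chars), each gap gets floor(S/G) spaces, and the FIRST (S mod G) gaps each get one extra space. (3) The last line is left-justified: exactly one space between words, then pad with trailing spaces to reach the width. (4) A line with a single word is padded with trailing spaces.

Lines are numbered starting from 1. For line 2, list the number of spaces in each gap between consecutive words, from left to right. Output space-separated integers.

Line 1: ['year', 'large'] (min_width=10, slack=8)
Line 2: ['progress', 'fruit'] (min_width=14, slack=4)
Line 3: ['desert', 'storm', 'corn'] (min_width=17, slack=1)
Line 4: ['program', 'capture'] (min_width=15, slack=3)
Line 5: ['chapter', 'security'] (min_width=16, slack=2)
Line 6: ['snow'] (min_width=4, slack=14)

Answer: 5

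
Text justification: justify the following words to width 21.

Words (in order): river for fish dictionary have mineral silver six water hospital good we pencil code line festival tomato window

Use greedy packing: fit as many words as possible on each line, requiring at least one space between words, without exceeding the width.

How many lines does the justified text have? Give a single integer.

Answer: 7

Derivation:
Line 1: ['river', 'for', 'fish'] (min_width=14, slack=7)
Line 2: ['dictionary', 'have'] (min_width=15, slack=6)
Line 3: ['mineral', 'silver', 'six'] (min_width=18, slack=3)
Line 4: ['water', 'hospital', 'good'] (min_width=19, slack=2)
Line 5: ['we', 'pencil', 'code', 'line'] (min_width=19, slack=2)
Line 6: ['festival', 'tomato'] (min_width=15, slack=6)
Line 7: ['window'] (min_width=6, slack=15)
Total lines: 7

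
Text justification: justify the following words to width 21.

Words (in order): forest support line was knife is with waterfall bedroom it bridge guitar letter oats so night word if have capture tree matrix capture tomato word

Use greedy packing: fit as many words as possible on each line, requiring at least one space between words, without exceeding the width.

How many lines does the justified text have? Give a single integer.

Line 1: ['forest', 'support', 'line'] (min_width=19, slack=2)
Line 2: ['was', 'knife', 'is', 'with'] (min_width=17, slack=4)
Line 3: ['waterfall', 'bedroom', 'it'] (min_width=20, slack=1)
Line 4: ['bridge', 'guitar', 'letter'] (min_width=20, slack=1)
Line 5: ['oats', 'so', 'night', 'word', 'if'] (min_width=21, slack=0)
Line 6: ['have', 'capture', 'tree'] (min_width=17, slack=4)
Line 7: ['matrix', 'capture', 'tomato'] (min_width=21, slack=0)
Line 8: ['word'] (min_width=4, slack=17)
Total lines: 8

Answer: 8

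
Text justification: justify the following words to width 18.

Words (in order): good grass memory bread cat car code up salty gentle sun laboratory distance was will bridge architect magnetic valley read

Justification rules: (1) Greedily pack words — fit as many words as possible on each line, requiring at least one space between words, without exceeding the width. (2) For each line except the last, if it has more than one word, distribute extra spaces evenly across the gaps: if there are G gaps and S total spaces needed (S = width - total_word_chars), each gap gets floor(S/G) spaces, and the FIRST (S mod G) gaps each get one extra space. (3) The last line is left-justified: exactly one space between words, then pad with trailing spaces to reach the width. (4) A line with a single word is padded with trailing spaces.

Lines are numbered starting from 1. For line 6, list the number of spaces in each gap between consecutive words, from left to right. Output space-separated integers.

Answer: 3

Derivation:
Line 1: ['good', 'grass', 'memory'] (min_width=17, slack=1)
Line 2: ['bread', 'cat', 'car', 'code'] (min_width=18, slack=0)
Line 3: ['up', 'salty', 'gentle'] (min_width=15, slack=3)
Line 4: ['sun', 'laboratory'] (min_width=14, slack=4)
Line 5: ['distance', 'was', 'will'] (min_width=17, slack=1)
Line 6: ['bridge', 'architect'] (min_width=16, slack=2)
Line 7: ['magnetic', 'valley'] (min_width=15, slack=3)
Line 8: ['read'] (min_width=4, slack=14)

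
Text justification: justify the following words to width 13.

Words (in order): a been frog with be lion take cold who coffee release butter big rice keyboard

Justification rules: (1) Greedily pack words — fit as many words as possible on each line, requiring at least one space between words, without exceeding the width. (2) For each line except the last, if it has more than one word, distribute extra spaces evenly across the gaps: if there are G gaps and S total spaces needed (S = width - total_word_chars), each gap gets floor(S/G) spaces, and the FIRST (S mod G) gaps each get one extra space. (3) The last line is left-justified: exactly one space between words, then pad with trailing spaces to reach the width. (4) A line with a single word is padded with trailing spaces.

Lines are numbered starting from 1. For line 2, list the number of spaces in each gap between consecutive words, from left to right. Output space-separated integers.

Answer: 2 1

Derivation:
Line 1: ['a', 'been', 'frog'] (min_width=11, slack=2)
Line 2: ['with', 'be', 'lion'] (min_width=12, slack=1)
Line 3: ['take', 'cold', 'who'] (min_width=13, slack=0)
Line 4: ['coffee'] (min_width=6, slack=7)
Line 5: ['release'] (min_width=7, slack=6)
Line 6: ['butter', 'big'] (min_width=10, slack=3)
Line 7: ['rice', 'keyboard'] (min_width=13, slack=0)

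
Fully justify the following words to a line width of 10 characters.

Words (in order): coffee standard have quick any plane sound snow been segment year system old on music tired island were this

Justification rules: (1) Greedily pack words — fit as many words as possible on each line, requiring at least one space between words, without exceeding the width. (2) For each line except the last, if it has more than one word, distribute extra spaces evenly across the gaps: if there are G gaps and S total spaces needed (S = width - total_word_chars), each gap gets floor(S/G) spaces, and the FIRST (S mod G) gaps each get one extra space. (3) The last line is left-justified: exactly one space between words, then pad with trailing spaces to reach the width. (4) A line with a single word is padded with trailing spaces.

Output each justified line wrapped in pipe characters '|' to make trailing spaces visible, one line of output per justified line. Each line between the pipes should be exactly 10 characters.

Answer: |coffee    |
|standard  |
|have quick|
|any  plane|
|sound snow|
|been      |
|segment   |
|year      |
|system old|
|on   music|
|tired     |
|island    |
|were this |

Derivation:
Line 1: ['coffee'] (min_width=6, slack=4)
Line 2: ['standard'] (min_width=8, slack=2)
Line 3: ['have', 'quick'] (min_width=10, slack=0)
Line 4: ['any', 'plane'] (min_width=9, slack=1)
Line 5: ['sound', 'snow'] (min_width=10, slack=0)
Line 6: ['been'] (min_width=4, slack=6)
Line 7: ['segment'] (min_width=7, slack=3)
Line 8: ['year'] (min_width=4, slack=6)
Line 9: ['system', 'old'] (min_width=10, slack=0)
Line 10: ['on', 'music'] (min_width=8, slack=2)
Line 11: ['tired'] (min_width=5, slack=5)
Line 12: ['island'] (min_width=6, slack=4)
Line 13: ['were', 'this'] (min_width=9, slack=1)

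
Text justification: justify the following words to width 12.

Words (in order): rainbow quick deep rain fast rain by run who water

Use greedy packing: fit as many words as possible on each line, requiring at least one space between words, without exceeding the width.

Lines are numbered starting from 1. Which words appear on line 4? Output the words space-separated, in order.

Answer: rain by run

Derivation:
Line 1: ['rainbow'] (min_width=7, slack=5)
Line 2: ['quick', 'deep'] (min_width=10, slack=2)
Line 3: ['rain', 'fast'] (min_width=9, slack=3)
Line 4: ['rain', 'by', 'run'] (min_width=11, slack=1)
Line 5: ['who', 'water'] (min_width=9, slack=3)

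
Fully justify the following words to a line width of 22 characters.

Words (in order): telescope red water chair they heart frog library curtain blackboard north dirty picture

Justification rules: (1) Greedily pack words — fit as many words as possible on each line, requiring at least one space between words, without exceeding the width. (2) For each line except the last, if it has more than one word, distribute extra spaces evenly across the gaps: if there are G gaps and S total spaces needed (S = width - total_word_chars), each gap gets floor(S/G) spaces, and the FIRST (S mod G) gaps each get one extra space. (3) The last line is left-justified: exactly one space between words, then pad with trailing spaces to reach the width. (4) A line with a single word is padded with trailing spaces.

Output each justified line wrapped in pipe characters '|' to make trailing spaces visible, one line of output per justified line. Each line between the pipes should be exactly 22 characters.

Line 1: ['telescope', 'red', 'water'] (min_width=19, slack=3)
Line 2: ['chair', 'they', 'heart', 'frog'] (min_width=21, slack=1)
Line 3: ['library', 'curtain'] (min_width=15, slack=7)
Line 4: ['blackboard', 'north', 'dirty'] (min_width=22, slack=0)
Line 5: ['picture'] (min_width=7, slack=15)

Answer: |telescope   red  water|
|chair  they heart frog|
|library        curtain|
|blackboard north dirty|
|picture               |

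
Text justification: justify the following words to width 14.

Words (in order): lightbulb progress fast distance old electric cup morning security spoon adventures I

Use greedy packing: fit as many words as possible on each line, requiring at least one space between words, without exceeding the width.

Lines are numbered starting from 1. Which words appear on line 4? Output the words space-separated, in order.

Line 1: ['lightbulb'] (min_width=9, slack=5)
Line 2: ['progress', 'fast'] (min_width=13, slack=1)
Line 3: ['distance', 'old'] (min_width=12, slack=2)
Line 4: ['electric', 'cup'] (min_width=12, slack=2)
Line 5: ['morning'] (min_width=7, slack=7)
Line 6: ['security', 'spoon'] (min_width=14, slack=0)
Line 7: ['adventures', 'I'] (min_width=12, slack=2)

Answer: electric cup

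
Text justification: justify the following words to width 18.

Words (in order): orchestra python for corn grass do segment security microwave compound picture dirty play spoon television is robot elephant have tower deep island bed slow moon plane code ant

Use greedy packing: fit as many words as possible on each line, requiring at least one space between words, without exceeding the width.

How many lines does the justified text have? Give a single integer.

Line 1: ['orchestra', 'python'] (min_width=16, slack=2)
Line 2: ['for', 'corn', 'grass', 'do'] (min_width=17, slack=1)
Line 3: ['segment', 'security'] (min_width=16, slack=2)
Line 4: ['microwave', 'compound'] (min_width=18, slack=0)
Line 5: ['picture', 'dirty', 'play'] (min_width=18, slack=0)
Line 6: ['spoon', 'television'] (min_width=16, slack=2)
Line 7: ['is', 'robot', 'elephant'] (min_width=17, slack=1)
Line 8: ['have', 'tower', 'deep'] (min_width=15, slack=3)
Line 9: ['island', 'bed', 'slow'] (min_width=15, slack=3)
Line 10: ['moon', 'plane', 'code'] (min_width=15, slack=3)
Line 11: ['ant'] (min_width=3, slack=15)
Total lines: 11

Answer: 11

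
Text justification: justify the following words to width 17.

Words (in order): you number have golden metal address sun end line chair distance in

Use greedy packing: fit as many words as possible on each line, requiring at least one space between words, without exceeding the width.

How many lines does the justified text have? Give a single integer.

Line 1: ['you', 'number', 'have'] (min_width=15, slack=2)
Line 2: ['golden', 'metal'] (min_width=12, slack=5)
Line 3: ['address', 'sun', 'end'] (min_width=15, slack=2)
Line 4: ['line', 'chair'] (min_width=10, slack=7)
Line 5: ['distance', 'in'] (min_width=11, slack=6)
Total lines: 5

Answer: 5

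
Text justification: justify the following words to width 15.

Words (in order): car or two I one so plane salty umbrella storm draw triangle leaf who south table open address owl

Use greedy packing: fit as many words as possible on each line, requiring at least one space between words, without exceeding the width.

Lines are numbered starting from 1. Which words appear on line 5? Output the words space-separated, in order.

Answer: triangle leaf

Derivation:
Line 1: ['car', 'or', 'two', 'I'] (min_width=12, slack=3)
Line 2: ['one', 'so', 'plane'] (min_width=12, slack=3)
Line 3: ['salty', 'umbrella'] (min_width=14, slack=1)
Line 4: ['storm', 'draw'] (min_width=10, slack=5)
Line 5: ['triangle', 'leaf'] (min_width=13, slack=2)
Line 6: ['who', 'south', 'table'] (min_width=15, slack=0)
Line 7: ['open', 'address'] (min_width=12, slack=3)
Line 8: ['owl'] (min_width=3, slack=12)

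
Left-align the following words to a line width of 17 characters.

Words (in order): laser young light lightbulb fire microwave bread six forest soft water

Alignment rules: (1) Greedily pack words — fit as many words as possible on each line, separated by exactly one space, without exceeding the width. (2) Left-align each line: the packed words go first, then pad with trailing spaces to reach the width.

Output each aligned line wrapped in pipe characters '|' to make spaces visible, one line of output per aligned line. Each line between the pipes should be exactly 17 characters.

Line 1: ['laser', 'young', 'light'] (min_width=17, slack=0)
Line 2: ['lightbulb', 'fire'] (min_width=14, slack=3)
Line 3: ['microwave', 'bread'] (min_width=15, slack=2)
Line 4: ['six', 'forest', 'soft'] (min_width=15, slack=2)
Line 5: ['water'] (min_width=5, slack=12)

Answer: |laser young light|
|lightbulb fire   |
|microwave bread  |
|six forest soft  |
|water            |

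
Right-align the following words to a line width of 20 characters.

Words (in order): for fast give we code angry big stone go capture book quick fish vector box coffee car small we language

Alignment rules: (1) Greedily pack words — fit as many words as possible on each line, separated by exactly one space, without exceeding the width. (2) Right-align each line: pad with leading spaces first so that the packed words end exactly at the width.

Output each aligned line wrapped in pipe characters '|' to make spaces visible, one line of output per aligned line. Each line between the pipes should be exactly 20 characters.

Line 1: ['for', 'fast', 'give', 'we'] (min_width=16, slack=4)
Line 2: ['code', 'angry', 'big', 'stone'] (min_width=20, slack=0)
Line 3: ['go', 'capture', 'book'] (min_width=15, slack=5)
Line 4: ['quick', 'fish', 'vector'] (min_width=17, slack=3)
Line 5: ['box', 'coffee', 'car', 'small'] (min_width=20, slack=0)
Line 6: ['we', 'language'] (min_width=11, slack=9)

Answer: |    for fast give we|
|code angry big stone|
|     go capture book|
|   quick fish vector|
|box coffee car small|
|         we language|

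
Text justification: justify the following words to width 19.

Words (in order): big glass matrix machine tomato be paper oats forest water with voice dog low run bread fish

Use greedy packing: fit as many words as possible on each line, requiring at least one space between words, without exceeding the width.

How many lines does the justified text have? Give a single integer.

Line 1: ['big', 'glass', 'matrix'] (min_width=16, slack=3)
Line 2: ['machine', 'tomato', 'be'] (min_width=17, slack=2)
Line 3: ['paper', 'oats', 'forest'] (min_width=17, slack=2)
Line 4: ['water', 'with', 'voice'] (min_width=16, slack=3)
Line 5: ['dog', 'low', 'run', 'bread'] (min_width=17, slack=2)
Line 6: ['fish'] (min_width=4, slack=15)
Total lines: 6

Answer: 6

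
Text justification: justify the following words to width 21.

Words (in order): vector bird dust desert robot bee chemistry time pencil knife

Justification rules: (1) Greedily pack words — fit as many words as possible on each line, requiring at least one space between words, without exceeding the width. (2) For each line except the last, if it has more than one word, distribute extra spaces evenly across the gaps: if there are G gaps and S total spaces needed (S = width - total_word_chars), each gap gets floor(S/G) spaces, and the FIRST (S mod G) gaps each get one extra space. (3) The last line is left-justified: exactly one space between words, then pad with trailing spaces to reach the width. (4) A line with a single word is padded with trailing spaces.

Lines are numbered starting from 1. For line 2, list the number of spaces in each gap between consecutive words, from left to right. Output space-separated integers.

Line 1: ['vector', 'bird', 'dust'] (min_width=16, slack=5)
Line 2: ['desert', 'robot', 'bee'] (min_width=16, slack=5)
Line 3: ['chemistry', 'time', 'pencil'] (min_width=21, slack=0)
Line 4: ['knife'] (min_width=5, slack=16)

Answer: 4 3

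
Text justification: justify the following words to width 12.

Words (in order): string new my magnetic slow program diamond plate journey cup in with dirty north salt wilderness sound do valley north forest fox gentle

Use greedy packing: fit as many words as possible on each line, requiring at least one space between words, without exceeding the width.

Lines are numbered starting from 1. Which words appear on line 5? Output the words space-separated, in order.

Answer: plate

Derivation:
Line 1: ['string', 'new'] (min_width=10, slack=2)
Line 2: ['my', 'magnetic'] (min_width=11, slack=1)
Line 3: ['slow', 'program'] (min_width=12, slack=0)
Line 4: ['diamond'] (min_width=7, slack=5)
Line 5: ['plate'] (min_width=5, slack=7)
Line 6: ['journey', 'cup'] (min_width=11, slack=1)
Line 7: ['in', 'with'] (min_width=7, slack=5)
Line 8: ['dirty', 'north'] (min_width=11, slack=1)
Line 9: ['salt'] (min_width=4, slack=8)
Line 10: ['wilderness'] (min_width=10, slack=2)
Line 11: ['sound', 'do'] (min_width=8, slack=4)
Line 12: ['valley', 'north'] (min_width=12, slack=0)
Line 13: ['forest', 'fox'] (min_width=10, slack=2)
Line 14: ['gentle'] (min_width=6, slack=6)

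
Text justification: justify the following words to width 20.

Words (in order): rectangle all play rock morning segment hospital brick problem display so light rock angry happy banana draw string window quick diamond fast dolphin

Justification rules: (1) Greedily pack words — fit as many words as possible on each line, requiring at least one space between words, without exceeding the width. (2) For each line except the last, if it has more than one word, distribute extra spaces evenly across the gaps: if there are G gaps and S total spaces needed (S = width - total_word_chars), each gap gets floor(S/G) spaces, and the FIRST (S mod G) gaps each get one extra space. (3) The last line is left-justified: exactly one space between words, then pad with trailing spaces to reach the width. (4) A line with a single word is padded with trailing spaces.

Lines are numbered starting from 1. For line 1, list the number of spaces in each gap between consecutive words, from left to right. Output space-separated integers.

Line 1: ['rectangle', 'all', 'play'] (min_width=18, slack=2)
Line 2: ['rock', 'morning', 'segment'] (min_width=20, slack=0)
Line 3: ['hospital', 'brick'] (min_width=14, slack=6)
Line 4: ['problem', 'display', 'so'] (min_width=18, slack=2)
Line 5: ['light', 'rock', 'angry'] (min_width=16, slack=4)
Line 6: ['happy', 'banana', 'draw'] (min_width=17, slack=3)
Line 7: ['string', 'window', 'quick'] (min_width=19, slack=1)
Line 8: ['diamond', 'fast', 'dolphin'] (min_width=20, slack=0)

Answer: 2 2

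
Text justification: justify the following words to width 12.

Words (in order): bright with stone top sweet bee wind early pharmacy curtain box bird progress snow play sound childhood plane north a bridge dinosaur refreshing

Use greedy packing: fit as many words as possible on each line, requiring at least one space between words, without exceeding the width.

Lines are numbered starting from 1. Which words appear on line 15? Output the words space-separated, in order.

Answer: refreshing

Derivation:
Line 1: ['bright', 'with'] (min_width=11, slack=1)
Line 2: ['stone', 'top'] (min_width=9, slack=3)
Line 3: ['sweet', 'bee'] (min_width=9, slack=3)
Line 4: ['wind', 'early'] (min_width=10, slack=2)
Line 5: ['pharmacy'] (min_width=8, slack=4)
Line 6: ['curtain', 'box'] (min_width=11, slack=1)
Line 7: ['bird'] (min_width=4, slack=8)
Line 8: ['progress'] (min_width=8, slack=4)
Line 9: ['snow', 'play'] (min_width=9, slack=3)
Line 10: ['sound'] (min_width=5, slack=7)
Line 11: ['childhood'] (min_width=9, slack=3)
Line 12: ['plane', 'north'] (min_width=11, slack=1)
Line 13: ['a', 'bridge'] (min_width=8, slack=4)
Line 14: ['dinosaur'] (min_width=8, slack=4)
Line 15: ['refreshing'] (min_width=10, slack=2)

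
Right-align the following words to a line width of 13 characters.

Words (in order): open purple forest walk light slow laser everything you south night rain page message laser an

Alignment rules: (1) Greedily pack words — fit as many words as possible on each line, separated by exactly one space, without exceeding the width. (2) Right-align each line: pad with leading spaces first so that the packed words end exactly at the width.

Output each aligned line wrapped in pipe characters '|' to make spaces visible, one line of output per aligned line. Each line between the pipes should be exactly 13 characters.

Answer: |  open purple|
|  forest walk|
|   light slow|
|        laser|
|   everything|
|    you south|
|   night rain|
| page message|
|     laser an|

Derivation:
Line 1: ['open', 'purple'] (min_width=11, slack=2)
Line 2: ['forest', 'walk'] (min_width=11, slack=2)
Line 3: ['light', 'slow'] (min_width=10, slack=3)
Line 4: ['laser'] (min_width=5, slack=8)
Line 5: ['everything'] (min_width=10, slack=3)
Line 6: ['you', 'south'] (min_width=9, slack=4)
Line 7: ['night', 'rain'] (min_width=10, slack=3)
Line 8: ['page', 'message'] (min_width=12, slack=1)
Line 9: ['laser', 'an'] (min_width=8, slack=5)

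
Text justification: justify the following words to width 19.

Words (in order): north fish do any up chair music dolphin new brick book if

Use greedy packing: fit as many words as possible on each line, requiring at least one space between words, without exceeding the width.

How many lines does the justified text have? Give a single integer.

Answer: 4

Derivation:
Line 1: ['north', 'fish', 'do', 'any'] (min_width=17, slack=2)
Line 2: ['up', 'chair', 'music'] (min_width=14, slack=5)
Line 3: ['dolphin', 'new', 'brick'] (min_width=17, slack=2)
Line 4: ['book', 'if'] (min_width=7, slack=12)
Total lines: 4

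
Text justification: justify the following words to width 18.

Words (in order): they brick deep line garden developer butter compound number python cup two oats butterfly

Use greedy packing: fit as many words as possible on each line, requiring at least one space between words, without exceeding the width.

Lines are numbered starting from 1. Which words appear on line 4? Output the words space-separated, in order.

Answer: compound number

Derivation:
Line 1: ['they', 'brick', 'deep'] (min_width=15, slack=3)
Line 2: ['line', 'garden'] (min_width=11, slack=7)
Line 3: ['developer', 'butter'] (min_width=16, slack=2)
Line 4: ['compound', 'number'] (min_width=15, slack=3)
Line 5: ['python', 'cup', 'two'] (min_width=14, slack=4)
Line 6: ['oats', 'butterfly'] (min_width=14, slack=4)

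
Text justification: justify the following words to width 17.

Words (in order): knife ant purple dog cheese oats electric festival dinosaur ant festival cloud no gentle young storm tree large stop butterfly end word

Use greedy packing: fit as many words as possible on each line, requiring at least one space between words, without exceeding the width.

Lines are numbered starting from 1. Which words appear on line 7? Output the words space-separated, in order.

Line 1: ['knife', 'ant', 'purple'] (min_width=16, slack=1)
Line 2: ['dog', 'cheese', 'oats'] (min_width=15, slack=2)
Line 3: ['electric', 'festival'] (min_width=17, slack=0)
Line 4: ['dinosaur', 'ant'] (min_width=12, slack=5)
Line 5: ['festival', 'cloud', 'no'] (min_width=17, slack=0)
Line 6: ['gentle', 'young'] (min_width=12, slack=5)
Line 7: ['storm', 'tree', 'large'] (min_width=16, slack=1)
Line 8: ['stop', 'butterfly'] (min_width=14, slack=3)
Line 9: ['end', 'word'] (min_width=8, slack=9)

Answer: storm tree large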